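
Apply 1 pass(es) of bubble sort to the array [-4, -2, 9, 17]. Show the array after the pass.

After pass 1: [-4, -2, 9, 17] (0 swaps)
Total swaps: 0


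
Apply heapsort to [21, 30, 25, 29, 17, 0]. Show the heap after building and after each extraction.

Build heap: [30, 29, 25, 21, 17, 0]
Extract 30: [29, 21, 25, 0, 17, 30]
Extract 29: [25, 21, 17, 0, 29, 30]
Extract 25: [21, 0, 17, 25, 29, 30]
Extract 21: [17, 0, 21, 25, 29, 30]
Extract 17: [0, 17, 21, 25, 29, 30]


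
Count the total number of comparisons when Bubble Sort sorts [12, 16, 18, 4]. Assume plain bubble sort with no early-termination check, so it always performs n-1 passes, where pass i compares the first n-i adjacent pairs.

Pass 1: compare adjacent pairs (0,1)..(2,3) = 3 comparison(s), 1 swap(s) -> [12, 16, 4, 18]
Pass 2: compare adjacent pairs (0,1)..(1,2) = 2 comparison(s), 1 swap(s) -> [12, 4, 16, 18]
Pass 3: compare adjacent pairs (0,1)..(0,1) = 1 comparison(s), 1 swap(s) -> [4, 12, 16, 18]
Total comparisons: 3 + 2 + 1 = 6


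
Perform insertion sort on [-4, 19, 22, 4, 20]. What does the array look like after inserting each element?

First element -4 is already 'sorted'
Insert 19: shifted 0 elements -> [-4, 19, 22, 4, 20]
Insert 22: shifted 0 elements -> [-4, 19, 22, 4, 20]
Insert 4: shifted 2 elements -> [-4, 4, 19, 22, 20]
Insert 20: shifted 1 elements -> [-4, 4, 19, 20, 22]


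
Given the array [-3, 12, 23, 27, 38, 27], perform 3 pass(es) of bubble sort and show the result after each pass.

After pass 1: [-3, 12, 23, 27, 27, 38] (1 swaps)
After pass 2: [-3, 12, 23, 27, 27, 38] (0 swaps)
After pass 3: [-3, 12, 23, 27, 27, 38] (0 swaps)
Total swaps: 1


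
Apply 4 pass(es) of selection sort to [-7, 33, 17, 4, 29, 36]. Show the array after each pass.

Pass 1: Select minimum -7 at index 0, swap -> [-7, 33, 17, 4, 29, 36]
Pass 2: Select minimum 4 at index 3, swap -> [-7, 4, 17, 33, 29, 36]
Pass 3: Select minimum 17 at index 2, swap -> [-7, 4, 17, 33, 29, 36]
Pass 4: Select minimum 29 at index 4, swap -> [-7, 4, 17, 29, 33, 36]


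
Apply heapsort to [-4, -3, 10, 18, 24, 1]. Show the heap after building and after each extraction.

Build heap: [24, 18, 10, -4, -3, 1]
Extract 24: [18, 1, 10, -4, -3, 24]
Extract 18: [10, 1, -3, -4, 18, 24]
Extract 10: [1, -4, -3, 10, 18, 24]
Extract 1: [-3, -4, 1, 10, 18, 24]
Extract -3: [-4, -3, 1, 10, 18, 24]


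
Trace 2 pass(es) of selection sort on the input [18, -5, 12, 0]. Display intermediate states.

Pass 1: Select minimum -5 at index 1, swap -> [-5, 18, 12, 0]
Pass 2: Select minimum 0 at index 3, swap -> [-5, 0, 12, 18]


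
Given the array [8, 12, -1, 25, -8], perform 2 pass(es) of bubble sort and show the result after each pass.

After pass 1: [8, -1, 12, -8, 25] (2 swaps)
After pass 2: [-1, 8, -8, 12, 25] (2 swaps)
Total swaps: 4


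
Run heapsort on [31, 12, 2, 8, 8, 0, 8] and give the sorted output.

Build heap: [31, 12, 8, 8, 8, 0, 2]
Extract 31: [12, 8, 8, 2, 8, 0, 31]
Extract 12: [8, 8, 8, 2, 0, 12, 31]
Extract 8: [8, 2, 8, 0, 8, 12, 31]
Extract 8: [8, 2, 0, 8, 8, 12, 31]
Extract 8: [2, 0, 8, 8, 8, 12, 31]
Extract 2: [0, 2, 8, 8, 8, 12, 31]


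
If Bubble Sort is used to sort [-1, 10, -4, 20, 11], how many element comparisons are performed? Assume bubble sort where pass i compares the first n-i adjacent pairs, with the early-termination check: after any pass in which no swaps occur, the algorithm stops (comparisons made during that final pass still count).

Pass 1: compare adjacent pairs (0,1)..(3,4) = 4 comparison(s), 2 swap(s) -> [-1, -4, 10, 11, 20]
Pass 2: compare adjacent pairs (0,1)..(2,3) = 3 comparison(s), 1 swap(s) -> [-4, -1, 10, 11, 20]
Pass 3: compare adjacent pairs (0,1)..(1,2) = 2 comparison(s), 0 swap(s) -> [-4, -1, 10, 11, 20]
No swaps in this pass, so bubble sort stops here.
Total comparisons: 4 + 3 + 2 = 9


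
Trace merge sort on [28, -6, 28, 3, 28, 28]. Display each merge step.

Divide and conquer:
  Merge [-6] + [28] -> [-6, 28]
  Merge [28] + [-6, 28] -> [-6, 28, 28]
  Merge [28] + [28] -> [28, 28]
  Merge [3] + [28, 28] -> [3, 28, 28]
  Merge [-6, 28, 28] + [3, 28, 28] -> [-6, 3, 28, 28, 28, 28]


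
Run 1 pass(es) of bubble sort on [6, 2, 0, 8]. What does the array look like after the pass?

After pass 1: [2, 0, 6, 8] (2 swaps)
Total swaps: 2


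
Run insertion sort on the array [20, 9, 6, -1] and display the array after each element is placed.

First element 20 is already 'sorted'
Insert 9: shifted 1 elements -> [9, 20, 6, -1]
Insert 6: shifted 2 elements -> [6, 9, 20, -1]
Insert -1: shifted 3 elements -> [-1, 6, 9, 20]


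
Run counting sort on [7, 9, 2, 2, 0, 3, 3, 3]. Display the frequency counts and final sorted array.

Count array: [1, 0, 2, 3, 0, 0, 0, 1, 0, 1]
(count[i] = number of elements equal to i)
Cumulative count: [1, 1, 3, 6, 6, 6, 6, 7, 7, 8]
Sorted: [0, 2, 2, 3, 3, 3, 7, 9]


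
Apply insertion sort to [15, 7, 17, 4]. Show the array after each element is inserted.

First element 15 is already 'sorted'
Insert 7: shifted 1 elements -> [7, 15, 17, 4]
Insert 17: shifted 0 elements -> [7, 15, 17, 4]
Insert 4: shifted 3 elements -> [4, 7, 15, 17]


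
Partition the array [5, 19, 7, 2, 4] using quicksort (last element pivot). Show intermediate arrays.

Partition 1: pivot=4 at index 1 -> [2, 4, 7, 5, 19]
Partition 2: pivot=19 at index 4 -> [2, 4, 7, 5, 19]
Partition 3: pivot=5 at index 2 -> [2, 4, 5, 7, 19]


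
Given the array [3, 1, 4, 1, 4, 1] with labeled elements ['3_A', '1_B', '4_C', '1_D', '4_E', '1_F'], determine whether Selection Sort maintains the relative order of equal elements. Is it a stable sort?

Trace Selection Sort on the labeled array (the key is the number; the letter only tracks identity):
  Pass 1: minimum of unsorted part is 1_B at index 1; swap it with 3_A at index 0 -> [1_B, 3_A, 4_C, 1_D, 4_E, 1_F]
  Pass 2: minimum of unsorted part is 1_D at index 3; swap it with 3_A at index 1 -> [1_B, 1_D, 4_C, 3_A, 4_E, 1_F]
  Pass 3: minimum of unsorted part is 1_F at index 5; swap it with 4_C at index 2 -> [1_B, 1_D, 1_F, 3_A, 4_E, 4_C]
  Pass 4: minimum 3_A is already at index 3; no swap -> [1_B, 1_D, 1_F, 3_A, 4_E, 4_C]
  Pass 5: minimum 4_E is already at index 4; no swap -> [1_B, 1_D, 1_F, 3_A, 4_E, 4_C]
Final order: [1_B, 1_D, 1_F, 3_A, 4_E, 4_C]
Equal keys:
  value 1: originally 1_B, 1_D, 1_F; after sorting 1_B, 1_D, 1_F -> order preserved
  value 4: originally 4_C, 4_E; after sorting 4_E, 4_C -> order changed
Equal keys were reordered, so Selection Sort is not stable: the long-range swap that moves the minimum into place can carry an element past an equal key. (One such input is enough; an unstable sort may happen to preserve order on other inputs, but it gives no guarantee.)
Answer: Not stable


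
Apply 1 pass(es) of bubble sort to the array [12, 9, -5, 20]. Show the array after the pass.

After pass 1: [9, -5, 12, 20] (2 swaps)
Total swaps: 2


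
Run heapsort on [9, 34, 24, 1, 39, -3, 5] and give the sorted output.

Build heap: [39, 34, 24, 1, 9, -3, 5]
Extract 39: [34, 9, 24, 1, 5, -3, 39]
Extract 34: [24, 9, -3, 1, 5, 34, 39]
Extract 24: [9, 5, -3, 1, 24, 34, 39]
Extract 9: [5, 1, -3, 9, 24, 34, 39]
Extract 5: [1, -3, 5, 9, 24, 34, 39]
Extract 1: [-3, 1, 5, 9, 24, 34, 39]


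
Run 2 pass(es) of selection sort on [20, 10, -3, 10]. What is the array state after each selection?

Pass 1: Select minimum -3 at index 2, swap -> [-3, 10, 20, 10]
Pass 2: Select minimum 10 at index 1, swap -> [-3, 10, 20, 10]


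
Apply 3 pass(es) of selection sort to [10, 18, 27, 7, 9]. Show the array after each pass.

Pass 1: Select minimum 7 at index 3, swap -> [7, 18, 27, 10, 9]
Pass 2: Select minimum 9 at index 4, swap -> [7, 9, 27, 10, 18]
Pass 3: Select minimum 10 at index 3, swap -> [7, 9, 10, 27, 18]


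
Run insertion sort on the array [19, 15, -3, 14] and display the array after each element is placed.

First element 19 is already 'sorted'
Insert 15: shifted 1 elements -> [15, 19, -3, 14]
Insert -3: shifted 2 elements -> [-3, 15, 19, 14]
Insert 14: shifted 2 elements -> [-3, 14, 15, 19]


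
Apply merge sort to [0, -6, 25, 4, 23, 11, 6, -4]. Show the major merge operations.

Divide and conquer:
  Merge [0] + [-6] -> [-6, 0]
  Merge [25] + [4] -> [4, 25]
  Merge [-6, 0] + [4, 25] -> [-6, 0, 4, 25]
  Merge [23] + [11] -> [11, 23]
  Merge [6] + [-4] -> [-4, 6]
  Merge [11, 23] + [-4, 6] -> [-4, 6, 11, 23]
  Merge [-6, 0, 4, 25] + [-4, 6, 11, 23] -> [-6, -4, 0, 4, 6, 11, 23, 25]


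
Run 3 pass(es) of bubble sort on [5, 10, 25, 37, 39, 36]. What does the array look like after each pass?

After pass 1: [5, 10, 25, 37, 36, 39] (1 swaps)
After pass 2: [5, 10, 25, 36, 37, 39] (1 swaps)
After pass 3: [5, 10, 25, 36, 37, 39] (0 swaps)
Total swaps: 2


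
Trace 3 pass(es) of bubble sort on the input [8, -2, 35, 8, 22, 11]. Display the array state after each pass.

After pass 1: [-2, 8, 8, 22, 11, 35] (4 swaps)
After pass 2: [-2, 8, 8, 11, 22, 35] (1 swaps)
After pass 3: [-2, 8, 8, 11, 22, 35] (0 swaps)
Total swaps: 5


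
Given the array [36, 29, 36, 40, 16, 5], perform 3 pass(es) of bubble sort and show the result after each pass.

After pass 1: [29, 36, 36, 16, 5, 40] (3 swaps)
After pass 2: [29, 36, 16, 5, 36, 40] (2 swaps)
After pass 3: [29, 16, 5, 36, 36, 40] (2 swaps)
Total swaps: 7


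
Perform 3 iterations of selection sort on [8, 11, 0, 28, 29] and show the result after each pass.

Pass 1: Select minimum 0 at index 2, swap -> [0, 11, 8, 28, 29]
Pass 2: Select minimum 8 at index 2, swap -> [0, 8, 11, 28, 29]
Pass 3: Select minimum 11 at index 2, swap -> [0, 8, 11, 28, 29]


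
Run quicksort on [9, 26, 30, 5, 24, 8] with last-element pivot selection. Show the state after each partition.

Partition 1: pivot=8 at index 1 -> [5, 8, 30, 9, 24, 26]
Partition 2: pivot=26 at index 4 -> [5, 8, 9, 24, 26, 30]
Partition 3: pivot=24 at index 3 -> [5, 8, 9, 24, 26, 30]


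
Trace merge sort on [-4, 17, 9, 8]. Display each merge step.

Divide and conquer:
  Merge [-4] + [17] -> [-4, 17]
  Merge [9] + [8] -> [8, 9]
  Merge [-4, 17] + [8, 9] -> [-4, 8, 9, 17]


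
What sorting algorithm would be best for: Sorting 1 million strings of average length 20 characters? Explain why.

Best choice: MSD radix sort or Mergesort
Reason: MSD radix sort is a non-comparison sort that buckets the strings by successive character positions, running in time proportional to the total number of characters examined rather than O(n log n) string comparisons; mergesort is a stable O(n log n)-comparison alternative that works for arbitrary variable-length keys


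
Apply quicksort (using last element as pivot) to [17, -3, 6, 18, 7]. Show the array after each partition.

Partition 1: pivot=7 at index 2 -> [-3, 6, 7, 18, 17]
Partition 2: pivot=6 at index 1 -> [-3, 6, 7, 18, 17]
Partition 3: pivot=17 at index 3 -> [-3, 6, 7, 17, 18]


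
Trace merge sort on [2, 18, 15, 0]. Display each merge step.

Divide and conquer:
  Merge [2] + [18] -> [2, 18]
  Merge [15] + [0] -> [0, 15]
  Merge [2, 18] + [0, 15] -> [0, 2, 15, 18]


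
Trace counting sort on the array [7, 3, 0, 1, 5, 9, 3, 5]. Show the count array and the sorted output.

Count array: [1, 1, 0, 2, 0, 2, 0, 1, 0, 1]
(count[i] = number of elements equal to i)
Cumulative count: [1, 2, 2, 4, 4, 6, 6, 7, 7, 8]
Sorted: [0, 1, 3, 3, 5, 5, 7, 9]


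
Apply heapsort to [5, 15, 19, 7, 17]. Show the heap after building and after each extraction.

Build heap: [19, 17, 5, 7, 15]
Extract 19: [17, 15, 5, 7, 19]
Extract 17: [15, 7, 5, 17, 19]
Extract 15: [7, 5, 15, 17, 19]
Extract 7: [5, 7, 15, 17, 19]


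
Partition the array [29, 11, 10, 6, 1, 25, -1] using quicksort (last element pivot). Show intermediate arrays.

Partition 1: pivot=-1 at index 0 -> [-1, 11, 10, 6, 1, 25, 29]
Partition 2: pivot=29 at index 6 -> [-1, 11, 10, 6, 1, 25, 29]
Partition 3: pivot=25 at index 5 -> [-1, 11, 10, 6, 1, 25, 29]
Partition 4: pivot=1 at index 1 -> [-1, 1, 10, 6, 11, 25, 29]
Partition 5: pivot=11 at index 4 -> [-1, 1, 10, 6, 11, 25, 29]
Partition 6: pivot=6 at index 2 -> [-1, 1, 6, 10, 11, 25, 29]


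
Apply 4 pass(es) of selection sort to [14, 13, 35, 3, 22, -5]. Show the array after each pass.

Pass 1: Select minimum -5 at index 5, swap -> [-5, 13, 35, 3, 22, 14]
Pass 2: Select minimum 3 at index 3, swap -> [-5, 3, 35, 13, 22, 14]
Pass 3: Select minimum 13 at index 3, swap -> [-5, 3, 13, 35, 22, 14]
Pass 4: Select minimum 14 at index 5, swap -> [-5, 3, 13, 14, 22, 35]


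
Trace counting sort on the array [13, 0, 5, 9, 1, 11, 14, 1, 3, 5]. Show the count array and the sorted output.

Count array: [1, 2, 0, 1, 0, 2, 0, 0, 0, 1, 0, 1, 0, 1, 1]
(count[i] = number of elements equal to i)
Cumulative count: [1, 3, 3, 4, 4, 6, 6, 6, 6, 7, 7, 8, 8, 9, 10]
Sorted: [0, 1, 1, 3, 5, 5, 9, 11, 13, 14]


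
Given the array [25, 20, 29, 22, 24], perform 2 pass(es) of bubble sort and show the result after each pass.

After pass 1: [20, 25, 22, 24, 29] (3 swaps)
After pass 2: [20, 22, 24, 25, 29] (2 swaps)
Total swaps: 5


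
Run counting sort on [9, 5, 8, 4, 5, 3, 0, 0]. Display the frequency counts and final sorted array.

Count array: [2, 0, 0, 1, 1, 2, 0, 0, 1, 1]
(count[i] = number of elements equal to i)
Cumulative count: [2, 2, 2, 3, 4, 6, 6, 6, 7, 8]
Sorted: [0, 0, 3, 4, 5, 5, 8, 9]


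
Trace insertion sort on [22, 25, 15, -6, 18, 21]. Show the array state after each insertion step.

First element 22 is already 'sorted'
Insert 25: shifted 0 elements -> [22, 25, 15, -6, 18, 21]
Insert 15: shifted 2 elements -> [15, 22, 25, -6, 18, 21]
Insert -6: shifted 3 elements -> [-6, 15, 22, 25, 18, 21]
Insert 18: shifted 2 elements -> [-6, 15, 18, 22, 25, 21]
Insert 21: shifted 2 elements -> [-6, 15, 18, 21, 22, 25]


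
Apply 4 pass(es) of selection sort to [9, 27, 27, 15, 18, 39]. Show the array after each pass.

Pass 1: Select minimum 9 at index 0, swap -> [9, 27, 27, 15, 18, 39]
Pass 2: Select minimum 15 at index 3, swap -> [9, 15, 27, 27, 18, 39]
Pass 3: Select minimum 18 at index 4, swap -> [9, 15, 18, 27, 27, 39]
Pass 4: Select minimum 27 at index 3, swap -> [9, 15, 18, 27, 27, 39]


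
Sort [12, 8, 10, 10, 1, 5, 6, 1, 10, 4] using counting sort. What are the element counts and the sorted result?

Count array: [0, 2, 0, 0, 1, 1, 1, 0, 1, 0, 3, 0, 1]
(count[i] = number of elements equal to i)
Cumulative count: [0, 2, 2, 2, 3, 4, 5, 5, 6, 6, 9, 9, 10]
Sorted: [1, 1, 4, 5, 6, 8, 10, 10, 10, 12]


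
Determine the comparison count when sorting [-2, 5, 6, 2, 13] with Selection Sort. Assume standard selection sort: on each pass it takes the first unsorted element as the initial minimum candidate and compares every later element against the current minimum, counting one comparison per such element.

Pass 1: scan indices 1..4 for the minimum = 4 comparison(s); min is -2, place at index 0 -> [-2, 5, 6, 2, 13]
Pass 2: scan indices 2..4 for the minimum = 3 comparison(s); min is 2, place at index 1 -> [-2, 2, 6, 5, 13]
Pass 3: scan indices 3..4 for the minimum = 2 comparison(s); min is 5, place at index 2 -> [-2, 2, 5, 6, 13]
Pass 4: scan indices 4..4 for the minimum = 1 comparison(s); min is 6, place at index 3 -> [-2, 2, 5, 6, 13]
Selection sort always scans the whole unsorted suffix, so the count is (n-1) + (n-2) + ... + 1 = n(n-1)/2 = 5*4/2 = 10 regardless of the input order.
Total comparisons: 4 + 3 + 2 + 1 = 10


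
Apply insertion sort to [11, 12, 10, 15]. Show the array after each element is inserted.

First element 11 is already 'sorted'
Insert 12: shifted 0 elements -> [11, 12, 10, 15]
Insert 10: shifted 2 elements -> [10, 11, 12, 15]
Insert 15: shifted 0 elements -> [10, 11, 12, 15]


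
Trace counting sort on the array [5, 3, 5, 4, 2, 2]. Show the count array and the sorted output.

Count array: [0, 0, 2, 1, 1, 2]
(count[i] = number of elements equal to i)
Cumulative count: [0, 0, 2, 3, 4, 6]
Sorted: [2, 2, 3, 4, 5, 5]


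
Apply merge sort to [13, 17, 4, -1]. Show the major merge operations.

Divide and conquer:
  Merge [13] + [17] -> [13, 17]
  Merge [4] + [-1] -> [-1, 4]
  Merge [13, 17] + [-1, 4] -> [-1, 4, 13, 17]


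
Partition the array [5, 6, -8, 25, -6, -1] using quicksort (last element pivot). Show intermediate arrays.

Partition 1: pivot=-1 at index 2 -> [-8, -6, -1, 25, 6, 5]
Partition 2: pivot=-6 at index 1 -> [-8, -6, -1, 25, 6, 5]
Partition 3: pivot=5 at index 3 -> [-8, -6, -1, 5, 6, 25]
Partition 4: pivot=25 at index 5 -> [-8, -6, -1, 5, 6, 25]


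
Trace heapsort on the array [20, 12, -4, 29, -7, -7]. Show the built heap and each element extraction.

Build heap: [29, 20, -4, 12, -7, -7]
Extract 29: [20, 12, -4, -7, -7, 29]
Extract 20: [12, -7, -4, -7, 20, 29]
Extract 12: [-4, -7, -7, 12, 20, 29]
Extract -4: [-7, -7, -4, 12, 20, 29]
Extract -7: [-7, -7, -4, 12, 20, 29]


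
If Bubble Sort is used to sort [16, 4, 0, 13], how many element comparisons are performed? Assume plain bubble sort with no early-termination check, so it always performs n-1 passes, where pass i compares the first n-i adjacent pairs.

Pass 1: compare adjacent pairs (0,1)..(2,3) = 3 comparison(s), 3 swap(s) -> [4, 0, 13, 16]
Pass 2: compare adjacent pairs (0,1)..(1,2) = 2 comparison(s), 1 swap(s) -> [0, 4, 13, 16]
Pass 3: compare adjacent pairs (0,1)..(0,1) = 1 comparison(s), 0 swap(s) -> [0, 4, 13, 16]
Total comparisons: 3 + 2 + 1 = 6


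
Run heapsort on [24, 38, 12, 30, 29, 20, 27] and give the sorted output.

Build heap: [38, 30, 27, 24, 29, 20, 12]
Extract 38: [30, 29, 27, 24, 12, 20, 38]
Extract 30: [29, 24, 27, 20, 12, 30, 38]
Extract 29: [27, 24, 12, 20, 29, 30, 38]
Extract 27: [24, 20, 12, 27, 29, 30, 38]
Extract 24: [20, 12, 24, 27, 29, 30, 38]
Extract 20: [12, 20, 24, 27, 29, 30, 38]


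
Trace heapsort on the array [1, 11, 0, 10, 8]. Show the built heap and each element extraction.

Build heap: [11, 10, 0, 1, 8]
Extract 11: [10, 8, 0, 1, 11]
Extract 10: [8, 1, 0, 10, 11]
Extract 8: [1, 0, 8, 10, 11]
Extract 1: [0, 1, 8, 10, 11]


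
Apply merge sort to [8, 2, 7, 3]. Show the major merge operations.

Divide and conquer:
  Merge [8] + [2] -> [2, 8]
  Merge [7] + [3] -> [3, 7]
  Merge [2, 8] + [3, 7] -> [2, 3, 7, 8]


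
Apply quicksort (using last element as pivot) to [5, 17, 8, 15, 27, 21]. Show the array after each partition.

Partition 1: pivot=21 at index 4 -> [5, 17, 8, 15, 21, 27]
Partition 2: pivot=15 at index 2 -> [5, 8, 15, 17, 21, 27]
Partition 3: pivot=8 at index 1 -> [5, 8, 15, 17, 21, 27]


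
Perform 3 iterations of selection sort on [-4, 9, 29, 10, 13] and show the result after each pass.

Pass 1: Select minimum -4 at index 0, swap -> [-4, 9, 29, 10, 13]
Pass 2: Select minimum 9 at index 1, swap -> [-4, 9, 29, 10, 13]
Pass 3: Select minimum 10 at index 3, swap -> [-4, 9, 10, 29, 13]


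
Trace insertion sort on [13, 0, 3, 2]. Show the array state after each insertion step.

First element 13 is already 'sorted'
Insert 0: shifted 1 elements -> [0, 13, 3, 2]
Insert 3: shifted 1 elements -> [0, 3, 13, 2]
Insert 2: shifted 2 elements -> [0, 2, 3, 13]


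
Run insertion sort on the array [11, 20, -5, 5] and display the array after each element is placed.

First element 11 is already 'sorted'
Insert 20: shifted 0 elements -> [11, 20, -5, 5]
Insert -5: shifted 2 elements -> [-5, 11, 20, 5]
Insert 5: shifted 2 elements -> [-5, 5, 11, 20]


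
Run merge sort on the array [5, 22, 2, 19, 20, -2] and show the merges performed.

Divide and conquer:
  Merge [22] + [2] -> [2, 22]
  Merge [5] + [2, 22] -> [2, 5, 22]
  Merge [20] + [-2] -> [-2, 20]
  Merge [19] + [-2, 20] -> [-2, 19, 20]
  Merge [2, 5, 22] + [-2, 19, 20] -> [-2, 2, 5, 19, 20, 22]


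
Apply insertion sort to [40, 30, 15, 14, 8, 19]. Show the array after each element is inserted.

First element 40 is already 'sorted'
Insert 30: shifted 1 elements -> [30, 40, 15, 14, 8, 19]
Insert 15: shifted 2 elements -> [15, 30, 40, 14, 8, 19]
Insert 14: shifted 3 elements -> [14, 15, 30, 40, 8, 19]
Insert 8: shifted 4 elements -> [8, 14, 15, 30, 40, 19]
Insert 19: shifted 2 elements -> [8, 14, 15, 19, 30, 40]


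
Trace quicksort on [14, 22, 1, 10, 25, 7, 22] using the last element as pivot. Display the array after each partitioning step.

Partition 1: pivot=22 at index 5 -> [14, 22, 1, 10, 7, 22, 25]
Partition 2: pivot=7 at index 1 -> [1, 7, 14, 10, 22, 22, 25]
Partition 3: pivot=22 at index 4 -> [1, 7, 14, 10, 22, 22, 25]
Partition 4: pivot=10 at index 2 -> [1, 7, 10, 14, 22, 22, 25]


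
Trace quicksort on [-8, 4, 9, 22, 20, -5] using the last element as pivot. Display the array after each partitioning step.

Partition 1: pivot=-5 at index 1 -> [-8, -5, 9, 22, 20, 4]
Partition 2: pivot=4 at index 2 -> [-8, -5, 4, 22, 20, 9]
Partition 3: pivot=9 at index 3 -> [-8, -5, 4, 9, 20, 22]
Partition 4: pivot=22 at index 5 -> [-8, -5, 4, 9, 20, 22]


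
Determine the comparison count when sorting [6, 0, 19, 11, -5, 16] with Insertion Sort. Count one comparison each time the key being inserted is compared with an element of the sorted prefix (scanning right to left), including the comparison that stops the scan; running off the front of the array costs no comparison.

Insert 0: 6 > 0 (shift), reached front = 1 comparison(s) -> [0, 6, 19, 11, -5, 16]
Insert 19: 6 <= 19 (stop) = 1 comparison(s) -> [0, 6, 19, 11, -5, 16]
Insert 11: 19 > 11 (shift), 6 <= 11 (stop) = 2 comparison(s) -> [0, 6, 11, 19, -5, 16]
Insert -5: 19 > -5 (shift), 11 > -5 (shift), 6 > -5 (shift), 0 > -5 (shift), reached front = 4 comparison(s) -> [-5, 0, 6, 11, 19, 16]
Insert 16: 19 > 16 (shift), 11 <= 16 (stop) = 2 comparison(s) -> [-5, 0, 6, 11, 16, 19]
Total comparisons: 1 + 1 + 2 + 4 + 2 = 10


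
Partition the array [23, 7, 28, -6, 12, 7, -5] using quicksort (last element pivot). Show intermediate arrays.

Partition 1: pivot=-5 at index 1 -> [-6, -5, 28, 23, 12, 7, 7]
Partition 2: pivot=7 at index 3 -> [-6, -5, 7, 7, 12, 28, 23]
Partition 3: pivot=23 at index 5 -> [-6, -5, 7, 7, 12, 23, 28]


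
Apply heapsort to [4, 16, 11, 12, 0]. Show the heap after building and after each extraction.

Build heap: [16, 12, 11, 4, 0]
Extract 16: [12, 4, 11, 0, 16]
Extract 12: [11, 4, 0, 12, 16]
Extract 11: [4, 0, 11, 12, 16]
Extract 4: [0, 4, 11, 12, 16]


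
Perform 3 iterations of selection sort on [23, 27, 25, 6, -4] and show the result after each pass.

Pass 1: Select minimum -4 at index 4, swap -> [-4, 27, 25, 6, 23]
Pass 2: Select minimum 6 at index 3, swap -> [-4, 6, 25, 27, 23]
Pass 3: Select minimum 23 at index 4, swap -> [-4, 6, 23, 27, 25]


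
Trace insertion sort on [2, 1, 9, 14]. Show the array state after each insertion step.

First element 2 is already 'sorted'
Insert 1: shifted 1 elements -> [1, 2, 9, 14]
Insert 9: shifted 0 elements -> [1, 2, 9, 14]
Insert 14: shifted 0 elements -> [1, 2, 9, 14]


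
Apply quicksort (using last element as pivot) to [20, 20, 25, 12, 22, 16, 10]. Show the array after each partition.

Partition 1: pivot=10 at index 0 -> [10, 20, 25, 12, 22, 16, 20]
Partition 2: pivot=20 at index 4 -> [10, 20, 12, 16, 20, 25, 22]
Partition 3: pivot=16 at index 2 -> [10, 12, 16, 20, 20, 25, 22]
Partition 4: pivot=22 at index 5 -> [10, 12, 16, 20, 20, 22, 25]


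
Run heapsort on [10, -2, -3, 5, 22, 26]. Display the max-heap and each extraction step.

Build heap: [26, 22, 10, 5, -2, -3]
Extract 26: [22, 5, 10, -3, -2, 26]
Extract 22: [10, 5, -2, -3, 22, 26]
Extract 10: [5, -3, -2, 10, 22, 26]
Extract 5: [-2, -3, 5, 10, 22, 26]
Extract -2: [-3, -2, 5, 10, 22, 26]


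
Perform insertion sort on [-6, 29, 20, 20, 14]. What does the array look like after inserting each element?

First element -6 is already 'sorted'
Insert 29: shifted 0 elements -> [-6, 29, 20, 20, 14]
Insert 20: shifted 1 elements -> [-6, 20, 29, 20, 14]
Insert 20: shifted 1 elements -> [-6, 20, 20, 29, 14]
Insert 14: shifted 3 elements -> [-6, 14, 20, 20, 29]


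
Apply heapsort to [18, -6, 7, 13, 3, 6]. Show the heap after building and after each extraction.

Build heap: [18, 13, 7, -6, 3, 6]
Extract 18: [13, 6, 7, -6, 3, 18]
Extract 13: [7, 6, 3, -6, 13, 18]
Extract 7: [6, -6, 3, 7, 13, 18]
Extract 6: [3, -6, 6, 7, 13, 18]
Extract 3: [-6, 3, 6, 7, 13, 18]


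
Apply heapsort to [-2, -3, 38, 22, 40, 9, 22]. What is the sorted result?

Build heap: [40, 22, 38, -2, -3, 9, 22]
Extract 40: [38, 22, 22, -2, -3, 9, 40]
Extract 38: [22, 9, 22, -2, -3, 38, 40]
Extract 22: [22, 9, -3, -2, 22, 38, 40]
Extract 22: [9, -2, -3, 22, 22, 38, 40]
Extract 9: [-2, -3, 9, 22, 22, 38, 40]
Extract -2: [-3, -2, 9, 22, 22, 38, 40]


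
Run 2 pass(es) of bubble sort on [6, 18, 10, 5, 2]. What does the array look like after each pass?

After pass 1: [6, 10, 5, 2, 18] (3 swaps)
After pass 2: [6, 5, 2, 10, 18] (2 swaps)
Total swaps: 5


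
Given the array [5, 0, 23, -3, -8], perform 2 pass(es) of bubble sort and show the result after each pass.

After pass 1: [0, 5, -3, -8, 23] (3 swaps)
After pass 2: [0, -3, -8, 5, 23] (2 swaps)
Total swaps: 5


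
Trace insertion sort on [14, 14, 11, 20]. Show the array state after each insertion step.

First element 14 is already 'sorted'
Insert 14: shifted 0 elements -> [14, 14, 11, 20]
Insert 11: shifted 2 elements -> [11, 14, 14, 20]
Insert 20: shifted 0 elements -> [11, 14, 14, 20]


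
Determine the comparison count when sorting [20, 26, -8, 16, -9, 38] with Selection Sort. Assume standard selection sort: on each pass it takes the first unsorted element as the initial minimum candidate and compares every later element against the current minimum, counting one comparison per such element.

Pass 1: scan indices 1..5 for the minimum = 5 comparison(s); min is -9, place at index 0 -> [-9, 26, -8, 16, 20, 38]
Pass 2: scan indices 2..5 for the minimum = 4 comparison(s); min is -8, place at index 1 -> [-9, -8, 26, 16, 20, 38]
Pass 3: scan indices 3..5 for the minimum = 3 comparison(s); min is 16, place at index 2 -> [-9, -8, 16, 26, 20, 38]
Pass 4: scan indices 4..5 for the minimum = 2 comparison(s); min is 20, place at index 3 -> [-9, -8, 16, 20, 26, 38]
Pass 5: scan indices 5..5 for the minimum = 1 comparison(s); min is 26, place at index 4 -> [-9, -8, 16, 20, 26, 38]
Selection sort always scans the whole unsorted suffix, so the count is (n-1) + (n-2) + ... + 1 = n(n-1)/2 = 6*5/2 = 15 regardless of the input order.
Total comparisons: 5 + 4 + 3 + 2 + 1 = 15


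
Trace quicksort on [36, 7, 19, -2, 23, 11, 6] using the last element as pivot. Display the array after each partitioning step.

Partition 1: pivot=6 at index 1 -> [-2, 6, 19, 36, 23, 11, 7]
Partition 2: pivot=7 at index 2 -> [-2, 6, 7, 36, 23, 11, 19]
Partition 3: pivot=19 at index 4 -> [-2, 6, 7, 11, 19, 36, 23]
Partition 4: pivot=23 at index 5 -> [-2, 6, 7, 11, 19, 23, 36]


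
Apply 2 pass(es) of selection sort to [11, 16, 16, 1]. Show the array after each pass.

Pass 1: Select minimum 1 at index 3, swap -> [1, 16, 16, 11]
Pass 2: Select minimum 11 at index 3, swap -> [1, 11, 16, 16]


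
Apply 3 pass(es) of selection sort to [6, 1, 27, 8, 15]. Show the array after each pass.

Pass 1: Select minimum 1 at index 1, swap -> [1, 6, 27, 8, 15]
Pass 2: Select minimum 6 at index 1, swap -> [1, 6, 27, 8, 15]
Pass 3: Select minimum 8 at index 3, swap -> [1, 6, 8, 27, 15]


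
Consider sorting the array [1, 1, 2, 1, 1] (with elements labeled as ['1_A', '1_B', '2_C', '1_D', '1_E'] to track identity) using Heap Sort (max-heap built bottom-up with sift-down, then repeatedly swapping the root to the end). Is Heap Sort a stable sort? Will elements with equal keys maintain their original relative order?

Trace Heap Sort on the labeled array (the key is the number; the letter only tracks identity):
  Build max-heap: [2_C, 1_B, 1_A, 1_D, 1_E]
  Swap root 2_C to index 4, re-heapify first 4 -> [1_E, 1_B, 1_A, 1_D, 2_C]
  Swap root 1_E to index 3, re-heapify first 3 -> [1_D, 1_B, 1_A, 1_E, 2_C]
  Swap root 1_D to index 2, re-heapify first 2 -> [1_A, 1_B, 1_D, 1_E, 2_C]
  Swap root 1_A to index 1, re-heapify first 1 -> [1_B, 1_A, 1_D, 1_E, 2_C]
Final order: [1_B, 1_A, 1_D, 1_E, 2_C]
Equal keys:
  value 1: originally 1_A, 1_B, 1_D, 1_E; after sorting 1_B, 1_A, 1_D, 1_E -> order changed
Equal keys were reordered, so Heap Sort is not stable: heap construction and root-to-end swaps move elements without regard to the original order of equal keys. (One such input is enough; an unstable sort may happen to preserve order on other inputs, but it gives no guarantee.)
Answer: Not stable


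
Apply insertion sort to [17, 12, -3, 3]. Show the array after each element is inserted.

First element 17 is already 'sorted'
Insert 12: shifted 1 elements -> [12, 17, -3, 3]
Insert -3: shifted 2 elements -> [-3, 12, 17, 3]
Insert 3: shifted 2 elements -> [-3, 3, 12, 17]


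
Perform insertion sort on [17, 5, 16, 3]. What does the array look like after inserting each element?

First element 17 is already 'sorted'
Insert 5: shifted 1 elements -> [5, 17, 16, 3]
Insert 16: shifted 1 elements -> [5, 16, 17, 3]
Insert 3: shifted 3 elements -> [3, 5, 16, 17]


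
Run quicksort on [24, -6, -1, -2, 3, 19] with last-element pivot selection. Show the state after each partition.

Partition 1: pivot=19 at index 4 -> [-6, -1, -2, 3, 19, 24]
Partition 2: pivot=3 at index 3 -> [-6, -1, -2, 3, 19, 24]
Partition 3: pivot=-2 at index 1 -> [-6, -2, -1, 3, 19, 24]


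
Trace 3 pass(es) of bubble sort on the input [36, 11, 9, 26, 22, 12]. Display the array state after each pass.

After pass 1: [11, 9, 26, 22, 12, 36] (5 swaps)
After pass 2: [9, 11, 22, 12, 26, 36] (3 swaps)
After pass 3: [9, 11, 12, 22, 26, 36] (1 swaps)
Total swaps: 9


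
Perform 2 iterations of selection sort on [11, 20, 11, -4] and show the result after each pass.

Pass 1: Select minimum -4 at index 3, swap -> [-4, 20, 11, 11]
Pass 2: Select minimum 11 at index 2, swap -> [-4, 11, 20, 11]


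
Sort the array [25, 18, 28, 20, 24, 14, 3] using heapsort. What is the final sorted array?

Build heap: [28, 24, 25, 20, 18, 14, 3]
Extract 28: [25, 24, 14, 20, 18, 3, 28]
Extract 25: [24, 20, 14, 3, 18, 25, 28]
Extract 24: [20, 18, 14, 3, 24, 25, 28]
Extract 20: [18, 3, 14, 20, 24, 25, 28]
Extract 18: [14, 3, 18, 20, 24, 25, 28]
Extract 14: [3, 14, 18, 20, 24, 25, 28]


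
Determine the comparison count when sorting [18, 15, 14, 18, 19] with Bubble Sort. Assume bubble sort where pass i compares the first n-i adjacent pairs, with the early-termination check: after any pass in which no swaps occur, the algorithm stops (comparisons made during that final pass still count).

Pass 1: compare adjacent pairs (0,1)..(3,4) = 4 comparison(s), 2 swap(s) -> [15, 14, 18, 18, 19]
Pass 2: compare adjacent pairs (0,1)..(2,3) = 3 comparison(s), 1 swap(s) -> [14, 15, 18, 18, 19]
Pass 3: compare adjacent pairs (0,1)..(1,2) = 2 comparison(s), 0 swap(s) -> [14, 15, 18, 18, 19]
No swaps in this pass, so bubble sort stops here.
Total comparisons: 4 + 3 + 2 = 9


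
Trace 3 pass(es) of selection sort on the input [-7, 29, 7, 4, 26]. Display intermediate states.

Pass 1: Select minimum -7 at index 0, swap -> [-7, 29, 7, 4, 26]
Pass 2: Select minimum 4 at index 3, swap -> [-7, 4, 7, 29, 26]
Pass 3: Select minimum 7 at index 2, swap -> [-7, 4, 7, 29, 26]


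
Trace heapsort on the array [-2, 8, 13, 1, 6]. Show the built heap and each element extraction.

Build heap: [13, 8, -2, 1, 6]
Extract 13: [8, 6, -2, 1, 13]
Extract 8: [6, 1, -2, 8, 13]
Extract 6: [1, -2, 6, 8, 13]
Extract 1: [-2, 1, 6, 8, 13]


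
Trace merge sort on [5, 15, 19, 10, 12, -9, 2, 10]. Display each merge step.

Divide and conquer:
  Merge [5] + [15] -> [5, 15]
  Merge [19] + [10] -> [10, 19]
  Merge [5, 15] + [10, 19] -> [5, 10, 15, 19]
  Merge [12] + [-9] -> [-9, 12]
  Merge [2] + [10] -> [2, 10]
  Merge [-9, 12] + [2, 10] -> [-9, 2, 10, 12]
  Merge [5, 10, 15, 19] + [-9, 2, 10, 12] -> [-9, 2, 5, 10, 10, 12, 15, 19]


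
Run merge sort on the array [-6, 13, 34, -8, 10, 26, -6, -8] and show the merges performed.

Divide and conquer:
  Merge [-6] + [13] -> [-6, 13]
  Merge [34] + [-8] -> [-8, 34]
  Merge [-6, 13] + [-8, 34] -> [-8, -6, 13, 34]
  Merge [10] + [26] -> [10, 26]
  Merge [-6] + [-8] -> [-8, -6]
  Merge [10, 26] + [-8, -6] -> [-8, -6, 10, 26]
  Merge [-8, -6, 13, 34] + [-8, -6, 10, 26] -> [-8, -8, -6, -6, 10, 13, 26, 34]


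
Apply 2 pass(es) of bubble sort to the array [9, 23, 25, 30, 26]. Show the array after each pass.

After pass 1: [9, 23, 25, 26, 30] (1 swaps)
After pass 2: [9, 23, 25, 26, 30] (0 swaps)
Total swaps: 1


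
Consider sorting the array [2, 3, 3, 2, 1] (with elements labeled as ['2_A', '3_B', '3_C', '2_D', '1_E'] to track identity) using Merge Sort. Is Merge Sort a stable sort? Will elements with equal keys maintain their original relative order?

Trace Merge Sort on the labeled array (the key is the number; the letter only tracks identity):
  Merge [2_A] + [3_B] -> [2_A, 3_B]
  Merge [2_D] + [1_E] -> [1_E, 2_D]
  Merge [3_C] + [1_E, 2_D] -> [1_E, 2_D, 3_C]
  Merge [2_A, 3_B] + [1_E, 2_D, 3_C] -> [1_E, 2_A, 2_D, 3_B, 3_C]
Final order: [1_E, 2_A, 2_D, 3_B, 3_C]
Equal keys:
  value 2: originally 2_A, 2_D; after sorting 2_A, 2_D -> order preserved
  value 3: originally 3_B, 3_C; after sorting 3_B, 3_C -> order preserved
All equal keys kept their original relative order. Merge Sort is stable: when the heads of the two halves are equal the merge takes from the left half first.
Answer: Stable


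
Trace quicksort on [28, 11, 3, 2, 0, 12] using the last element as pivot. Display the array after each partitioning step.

Partition 1: pivot=12 at index 4 -> [11, 3, 2, 0, 12, 28]
Partition 2: pivot=0 at index 0 -> [0, 3, 2, 11, 12, 28]
Partition 3: pivot=11 at index 3 -> [0, 3, 2, 11, 12, 28]
Partition 4: pivot=2 at index 1 -> [0, 2, 3, 11, 12, 28]


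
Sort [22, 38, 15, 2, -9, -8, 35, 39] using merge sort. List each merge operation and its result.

Divide and conquer:
  Merge [22] + [38] -> [22, 38]
  Merge [15] + [2] -> [2, 15]
  Merge [22, 38] + [2, 15] -> [2, 15, 22, 38]
  Merge [-9] + [-8] -> [-9, -8]
  Merge [35] + [39] -> [35, 39]
  Merge [-9, -8] + [35, 39] -> [-9, -8, 35, 39]
  Merge [2, 15, 22, 38] + [-9, -8, 35, 39] -> [-9, -8, 2, 15, 22, 35, 38, 39]


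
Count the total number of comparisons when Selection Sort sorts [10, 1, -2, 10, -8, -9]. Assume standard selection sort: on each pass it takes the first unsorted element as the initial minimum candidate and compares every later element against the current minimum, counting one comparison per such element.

Pass 1: scan indices 1..5 for the minimum = 5 comparison(s); min is -9, place at index 0 -> [-9, 1, -2, 10, -8, 10]
Pass 2: scan indices 2..5 for the minimum = 4 comparison(s); min is -8, place at index 1 -> [-9, -8, -2, 10, 1, 10]
Pass 3: scan indices 3..5 for the minimum = 3 comparison(s); min is -2, place at index 2 -> [-9, -8, -2, 10, 1, 10]
Pass 4: scan indices 4..5 for the minimum = 2 comparison(s); min is 1, place at index 3 -> [-9, -8, -2, 1, 10, 10]
Pass 5: scan indices 5..5 for the minimum = 1 comparison(s); min is 10, place at index 4 -> [-9, -8, -2, 1, 10, 10]
Selection sort always scans the whole unsorted suffix, so the count is (n-1) + (n-2) + ... + 1 = n(n-1)/2 = 6*5/2 = 15 regardless of the input order.
Total comparisons: 5 + 4 + 3 + 2 + 1 = 15


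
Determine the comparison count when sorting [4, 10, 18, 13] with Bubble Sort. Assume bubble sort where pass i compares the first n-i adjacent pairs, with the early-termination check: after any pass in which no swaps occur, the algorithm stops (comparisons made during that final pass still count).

Pass 1: compare adjacent pairs (0,1)..(2,3) = 3 comparison(s), 1 swap(s) -> [4, 10, 13, 18]
Pass 2: compare adjacent pairs (0,1)..(1,2) = 2 comparison(s), 0 swap(s) -> [4, 10, 13, 18]
No swaps in this pass, so bubble sort stops here.
Total comparisons: 3 + 2 = 5


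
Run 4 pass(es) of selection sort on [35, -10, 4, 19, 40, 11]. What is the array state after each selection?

Pass 1: Select minimum -10 at index 1, swap -> [-10, 35, 4, 19, 40, 11]
Pass 2: Select minimum 4 at index 2, swap -> [-10, 4, 35, 19, 40, 11]
Pass 3: Select minimum 11 at index 5, swap -> [-10, 4, 11, 19, 40, 35]
Pass 4: Select minimum 19 at index 3, swap -> [-10, 4, 11, 19, 40, 35]


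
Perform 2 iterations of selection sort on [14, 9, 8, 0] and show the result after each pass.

Pass 1: Select minimum 0 at index 3, swap -> [0, 9, 8, 14]
Pass 2: Select minimum 8 at index 2, swap -> [0, 8, 9, 14]


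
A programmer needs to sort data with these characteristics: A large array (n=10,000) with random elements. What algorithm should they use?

Best choice: Quicksort or Mergesort
Reason: Both have O(n log n) average case; quicksort has lower constant factors


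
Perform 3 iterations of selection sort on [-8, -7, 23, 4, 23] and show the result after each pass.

Pass 1: Select minimum -8 at index 0, swap -> [-8, -7, 23, 4, 23]
Pass 2: Select minimum -7 at index 1, swap -> [-8, -7, 23, 4, 23]
Pass 3: Select minimum 4 at index 3, swap -> [-8, -7, 4, 23, 23]


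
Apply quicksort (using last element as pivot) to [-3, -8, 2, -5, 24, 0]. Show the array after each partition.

Partition 1: pivot=0 at index 3 -> [-3, -8, -5, 0, 24, 2]
Partition 2: pivot=-5 at index 1 -> [-8, -5, -3, 0, 24, 2]
Partition 3: pivot=2 at index 4 -> [-8, -5, -3, 0, 2, 24]


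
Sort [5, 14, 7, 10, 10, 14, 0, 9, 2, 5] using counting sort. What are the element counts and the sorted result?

Count array: [1, 0, 1, 0, 0, 2, 0, 1, 0, 1, 2, 0, 0, 0, 2]
(count[i] = number of elements equal to i)
Cumulative count: [1, 1, 2, 2, 2, 4, 4, 5, 5, 6, 8, 8, 8, 8, 10]
Sorted: [0, 2, 5, 5, 7, 9, 10, 10, 14, 14]


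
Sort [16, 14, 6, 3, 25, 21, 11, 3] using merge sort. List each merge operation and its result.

Divide and conquer:
  Merge [16] + [14] -> [14, 16]
  Merge [6] + [3] -> [3, 6]
  Merge [14, 16] + [3, 6] -> [3, 6, 14, 16]
  Merge [25] + [21] -> [21, 25]
  Merge [11] + [3] -> [3, 11]
  Merge [21, 25] + [3, 11] -> [3, 11, 21, 25]
  Merge [3, 6, 14, 16] + [3, 11, 21, 25] -> [3, 3, 6, 11, 14, 16, 21, 25]


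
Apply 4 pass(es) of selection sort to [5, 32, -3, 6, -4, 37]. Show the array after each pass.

Pass 1: Select minimum -4 at index 4, swap -> [-4, 32, -3, 6, 5, 37]
Pass 2: Select minimum -3 at index 2, swap -> [-4, -3, 32, 6, 5, 37]
Pass 3: Select minimum 5 at index 4, swap -> [-4, -3, 5, 6, 32, 37]
Pass 4: Select minimum 6 at index 3, swap -> [-4, -3, 5, 6, 32, 37]


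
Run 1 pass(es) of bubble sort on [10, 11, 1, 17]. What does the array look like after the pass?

After pass 1: [10, 1, 11, 17] (1 swaps)
Total swaps: 1


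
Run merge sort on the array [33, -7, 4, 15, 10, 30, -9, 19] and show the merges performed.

Divide and conquer:
  Merge [33] + [-7] -> [-7, 33]
  Merge [4] + [15] -> [4, 15]
  Merge [-7, 33] + [4, 15] -> [-7, 4, 15, 33]
  Merge [10] + [30] -> [10, 30]
  Merge [-9] + [19] -> [-9, 19]
  Merge [10, 30] + [-9, 19] -> [-9, 10, 19, 30]
  Merge [-7, 4, 15, 33] + [-9, 10, 19, 30] -> [-9, -7, 4, 10, 15, 19, 30, 33]


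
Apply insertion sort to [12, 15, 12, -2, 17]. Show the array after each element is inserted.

First element 12 is already 'sorted'
Insert 15: shifted 0 elements -> [12, 15, 12, -2, 17]
Insert 12: shifted 1 elements -> [12, 12, 15, -2, 17]
Insert -2: shifted 3 elements -> [-2, 12, 12, 15, 17]
Insert 17: shifted 0 elements -> [-2, 12, 12, 15, 17]


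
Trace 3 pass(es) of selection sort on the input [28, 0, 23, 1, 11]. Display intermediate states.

Pass 1: Select minimum 0 at index 1, swap -> [0, 28, 23, 1, 11]
Pass 2: Select minimum 1 at index 3, swap -> [0, 1, 23, 28, 11]
Pass 3: Select minimum 11 at index 4, swap -> [0, 1, 11, 28, 23]


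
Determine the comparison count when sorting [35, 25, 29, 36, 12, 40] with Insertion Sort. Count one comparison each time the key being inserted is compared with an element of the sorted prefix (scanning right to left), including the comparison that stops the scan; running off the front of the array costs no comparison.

Insert 25: 35 > 25 (shift), reached front = 1 comparison(s) -> [25, 35, 29, 36, 12, 40]
Insert 29: 35 > 29 (shift), 25 <= 29 (stop) = 2 comparison(s) -> [25, 29, 35, 36, 12, 40]
Insert 36: 35 <= 36 (stop) = 1 comparison(s) -> [25, 29, 35, 36, 12, 40]
Insert 12: 36 > 12 (shift), 35 > 12 (shift), 29 > 12 (shift), 25 > 12 (shift), reached front = 4 comparison(s) -> [12, 25, 29, 35, 36, 40]
Insert 40: 36 <= 40 (stop) = 1 comparison(s) -> [12, 25, 29, 35, 36, 40]
Total comparisons: 1 + 2 + 1 + 4 + 1 = 9
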